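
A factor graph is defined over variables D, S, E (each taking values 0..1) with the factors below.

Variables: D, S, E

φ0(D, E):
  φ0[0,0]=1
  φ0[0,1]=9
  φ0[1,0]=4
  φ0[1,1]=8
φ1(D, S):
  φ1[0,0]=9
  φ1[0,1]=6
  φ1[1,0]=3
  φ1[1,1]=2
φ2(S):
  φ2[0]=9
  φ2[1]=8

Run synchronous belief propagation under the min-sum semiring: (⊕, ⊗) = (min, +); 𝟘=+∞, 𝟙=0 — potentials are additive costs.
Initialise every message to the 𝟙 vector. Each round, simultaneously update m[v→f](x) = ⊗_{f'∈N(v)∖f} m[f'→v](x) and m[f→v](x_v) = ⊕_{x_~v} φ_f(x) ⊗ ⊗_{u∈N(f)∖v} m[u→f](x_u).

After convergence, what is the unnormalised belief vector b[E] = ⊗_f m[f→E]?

b[E] = [14, 18]

init: all messages = 𝟙 over 2 values
r1 m[φ0→D] = [1, 4]
r1 m[φ0→E] = [1, 8]
r1 m[φ1→D] = [6, 2]
r1 m[φ1→S] = [3, 2]
r1 m[φ2→S] = [9, 8]
r1 m[D→φ0] = [0, 0]
r1 m[D→φ1] = [0, 0]
r1 m[S→φ1] = [0, 0]
r1 m[S→φ2] = [0, 0]
r1 m[E→φ0] = [0, 0]
r2 m[φ0→D] = [1, 4]
r2 m[φ0→E] = [1, 8]
r2 m[φ1→D] = [6, 2]
r2 m[φ1→S] = [3, 2]
r2 m[φ2→S] = [9, 8]
r2 m[D→φ0] = [6, 2]
r2 m[D→φ1] = [1, 4]
r2 m[S→φ1] = [9, 8]
r2 m[S→φ2] = [3, 2]
r2 m[E→φ0] = [0, 0]
r3 m[φ0→D] = [1, 4]
r3 m[φ0→E] = [6, 10]
r3 m[φ1→D] = [14, 10]
r3 m[φ1→S] = [7, 6]
r3 m[φ2→S] = [9, 8]
r3 m[D→φ0] = [6, 2]
r3 m[D→φ1] = [1, 4]
r3 m[S→φ1] = [9, 8]
r3 m[S→φ2] = [3, 2]
r3 m[E→φ0] = [0, 0]
r4 m[φ0→D] = [1, 4]
r4 m[φ0→E] = [6, 10]
r4 m[φ1→D] = [14, 10]
r4 m[φ1→S] = [7, 6]
r4 m[φ2→S] = [9, 8]
r4 m[D→φ0] = [14, 10]
r4 m[D→φ1] = [1, 4]
r4 m[S→φ1] = [9, 8]
r4 m[S→φ2] = [7, 6]
r4 m[E→φ0] = [0, 0]
r5 m[φ0→D] = [1, 4]
r5 m[φ0→E] = [14, 18]
r5 m[φ1→D] = [14, 10]
r5 m[φ1→S] = [7, 6]
r5 m[φ2→S] = [9, 8]
r5 m[D→φ0] = [14, 10]
r5 m[D→φ1] = [1, 4]
r5 m[S→φ1] = [9, 8]
r5 m[S→φ2] = [7, 6]
r5 m[E→φ0] = [0, 0]
r6 m[φ0→D] = [1, 4]
r6 m[φ0→E] = [14, 18]
r6 m[φ1→D] = [14, 10]
r6 m[φ1→S] = [7, 6]
r6 m[φ2→S] = [9, 8]
r6 m[D→φ0] = [14, 10]
r6 m[D→φ1] = [1, 4]
r6 m[S→φ1] = [9, 8]
r6 m[S→φ2] = [7, 6]
r6 m[E→φ0] = [0, 0]
fixed point reached at round 6
b[E] = ⊗ incoming = [14, 18]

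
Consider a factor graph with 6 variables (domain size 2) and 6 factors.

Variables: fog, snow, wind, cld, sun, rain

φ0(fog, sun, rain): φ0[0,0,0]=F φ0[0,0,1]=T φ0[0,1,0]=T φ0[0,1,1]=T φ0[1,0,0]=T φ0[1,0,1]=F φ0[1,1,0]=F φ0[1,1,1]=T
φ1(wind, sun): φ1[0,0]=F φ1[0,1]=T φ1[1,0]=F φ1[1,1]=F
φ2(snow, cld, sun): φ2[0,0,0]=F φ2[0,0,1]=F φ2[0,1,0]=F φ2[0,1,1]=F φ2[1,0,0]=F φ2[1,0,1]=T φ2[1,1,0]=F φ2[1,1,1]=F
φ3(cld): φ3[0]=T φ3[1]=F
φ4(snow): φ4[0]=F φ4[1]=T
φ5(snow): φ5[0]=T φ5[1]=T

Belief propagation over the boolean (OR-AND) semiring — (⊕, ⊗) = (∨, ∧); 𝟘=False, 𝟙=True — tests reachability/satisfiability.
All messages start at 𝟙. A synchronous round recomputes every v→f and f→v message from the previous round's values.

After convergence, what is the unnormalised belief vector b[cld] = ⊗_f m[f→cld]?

init: all messages = 𝟙 over 2 values
r1 m[φ0→fog] = [T, T]
r1 m[φ0→sun] = [T, T]
r1 m[φ0→rain] = [T, T]
r1 m[φ1→wind] = [T, F]
r1 m[φ1→sun] = [F, T]
r1 m[φ2→snow] = [F, T]
r1 m[φ2→cld] = [T, F]
r1 m[φ2→sun] = [F, T]
r1 m[φ3→cld] = [T, F]
r1 m[φ4→snow] = [F, T]
r1 m[φ5→snow] = [T, T]
r1 m[fog→φ0] = [T, T]
r1 m[snow→φ2] = [T, T]
r1 m[snow→φ4] = [T, T]
r1 m[snow→φ5] = [T, T]
r1 m[wind→φ1] = [T, T]
r1 m[cld→φ2] = [T, T]
r1 m[cld→φ3] = [T, T]
r1 m[sun→φ0] = [T, T]
r1 m[sun→φ1] = [T, T]
r1 m[sun→φ2] = [T, T]
r1 m[rain→φ0] = [T, T]
r2 m[φ0→fog] = [T, T]
r2 m[φ0→sun] = [T, T]
r2 m[φ0→rain] = [T, T]
r2 m[φ1→wind] = [T, F]
r2 m[φ1→sun] = [F, T]
r2 m[φ2→snow] = [F, T]
r2 m[φ2→cld] = [T, F]
r2 m[φ2→sun] = [F, T]
r2 m[φ3→cld] = [T, F]
r2 m[φ4→snow] = [F, T]
r2 m[φ5→snow] = [T, T]
r2 m[fog→φ0] = [T, T]
r2 m[snow→φ2] = [F, T]
r2 m[snow→φ4] = [F, T]
r2 m[snow→φ5] = [F, T]
r2 m[wind→φ1] = [T, T]
r2 m[cld→φ2] = [T, F]
r2 m[cld→φ3] = [T, F]
r2 m[sun→φ0] = [F, T]
r2 m[sun→φ1] = [F, T]
r2 m[sun→φ2] = [F, T]
r2 m[rain→φ0] = [T, T]
r3 m[φ0→fog] = [T, T]
r3 m[φ0→sun] = [T, T]
r3 m[φ0→rain] = [T, T]
r3 m[φ1→wind] = [T, F]
r3 m[φ1→sun] = [F, T]
r3 m[φ2→snow] = [F, T]
r3 m[φ2→cld] = [T, F]
r3 m[φ2→sun] = [F, T]
r3 m[φ3→cld] = [T, F]
r3 m[φ4→snow] = [F, T]
r3 m[φ5→snow] = [T, T]
r3 m[fog→φ0] = [T, T]
r3 m[snow→φ2] = [F, T]
r3 m[snow→φ4] = [F, T]
r3 m[snow→φ5] = [F, T]
r3 m[wind→φ1] = [T, T]
r3 m[cld→φ2] = [T, F]
r3 m[cld→φ3] = [T, F]
r3 m[sun→φ0] = [F, T]
r3 m[sun→φ1] = [F, T]
r3 m[sun→φ2] = [F, T]
r3 m[rain→φ0] = [T, T]
fixed point reached at round 3
b[cld] = ⊗ incoming = [T, F]

b[cld] = [T, F]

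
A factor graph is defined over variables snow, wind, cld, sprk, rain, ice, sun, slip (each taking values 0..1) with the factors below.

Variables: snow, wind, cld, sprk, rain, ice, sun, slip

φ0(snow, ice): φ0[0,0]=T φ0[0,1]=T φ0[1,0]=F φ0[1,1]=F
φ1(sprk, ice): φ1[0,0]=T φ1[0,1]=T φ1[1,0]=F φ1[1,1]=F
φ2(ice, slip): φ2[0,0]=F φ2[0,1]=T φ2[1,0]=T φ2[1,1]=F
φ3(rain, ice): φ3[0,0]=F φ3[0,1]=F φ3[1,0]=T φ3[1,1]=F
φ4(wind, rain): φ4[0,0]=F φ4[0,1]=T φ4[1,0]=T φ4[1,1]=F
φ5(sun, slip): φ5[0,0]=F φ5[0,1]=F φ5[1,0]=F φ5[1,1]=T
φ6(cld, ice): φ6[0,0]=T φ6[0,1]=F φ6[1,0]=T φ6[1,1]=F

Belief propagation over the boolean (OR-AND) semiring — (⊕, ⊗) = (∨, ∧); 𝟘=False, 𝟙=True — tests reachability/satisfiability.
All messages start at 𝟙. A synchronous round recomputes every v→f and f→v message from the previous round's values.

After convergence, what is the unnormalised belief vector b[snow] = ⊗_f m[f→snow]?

init: all messages = 𝟙 over 2 values
r1 m[φ0→snow] = [T, F]
r1 m[φ0→ice] = [T, T]
r1 m[φ1→sprk] = [T, F]
r1 m[φ1→ice] = [T, T]
r1 m[φ2→ice] = [T, T]
r1 m[φ2→slip] = [T, T]
r1 m[φ3→rain] = [F, T]
r1 m[φ3→ice] = [T, F]
r1 m[φ4→wind] = [T, T]
r1 m[φ4→rain] = [T, T]
r1 m[φ5→sun] = [F, T]
r1 m[φ5→slip] = [F, T]
r1 m[φ6→cld] = [T, T]
r1 m[φ6→ice] = [T, F]
r1 m[snow→φ0] = [T, T]
r1 m[wind→φ4] = [T, T]
r1 m[cld→φ6] = [T, T]
r1 m[sprk→φ1] = [T, T]
r1 m[rain→φ3] = [T, T]
r1 m[rain→φ4] = [T, T]
r1 m[ice→φ0] = [T, T]
r1 m[ice→φ1] = [T, T]
r1 m[ice→φ2] = [T, T]
r1 m[ice→φ3] = [T, T]
r1 m[ice→φ6] = [T, T]
r1 m[sun→φ5] = [T, T]
r1 m[slip→φ2] = [T, T]
r1 m[slip→φ5] = [T, T]
r2 m[φ0→snow] = [T, F]
r2 m[φ0→ice] = [T, T]
r2 m[φ1→sprk] = [T, F]
r2 m[φ1→ice] = [T, T]
r2 m[φ2→ice] = [T, T]
r2 m[φ2→slip] = [T, T]
r2 m[φ3→rain] = [F, T]
r2 m[φ3→ice] = [T, F]
r2 m[φ4→wind] = [T, T]
r2 m[φ4→rain] = [T, T]
r2 m[φ5→sun] = [F, T]
r2 m[φ5→slip] = [F, T]
r2 m[φ6→cld] = [T, T]
r2 m[φ6→ice] = [T, F]
r2 m[snow→φ0] = [T, T]
r2 m[wind→φ4] = [T, T]
r2 m[cld→φ6] = [T, T]
r2 m[sprk→φ1] = [T, T]
r2 m[rain→φ3] = [T, T]
r2 m[rain→φ4] = [F, T]
r2 m[ice→φ0] = [T, F]
r2 m[ice→φ1] = [T, F]
r2 m[ice→φ2] = [T, F]
r2 m[ice→φ3] = [T, F]
r2 m[ice→φ6] = [T, F]
r2 m[sun→φ5] = [T, T]
r2 m[slip→φ2] = [F, T]
r2 m[slip→φ5] = [T, T]
r3 m[φ0→snow] = [T, F]
r3 m[φ0→ice] = [T, T]
r3 m[φ1→sprk] = [T, F]
r3 m[φ1→ice] = [T, T]
r3 m[φ2→ice] = [T, F]
r3 m[φ2→slip] = [F, T]
r3 m[φ3→rain] = [F, T]
r3 m[φ3→ice] = [T, F]
r3 m[φ4→wind] = [T, F]
r3 m[φ4→rain] = [T, T]
r3 m[φ5→sun] = [F, T]
r3 m[φ5→slip] = [F, T]
r3 m[φ6→cld] = [T, T]
r3 m[φ6→ice] = [T, F]
r3 m[snow→φ0] = [T, T]
r3 m[wind→φ4] = [T, T]
r3 m[cld→φ6] = [T, T]
r3 m[sprk→φ1] = [T, T]
r3 m[rain→φ3] = [T, T]
r3 m[rain→φ4] = [F, T]
r3 m[ice→φ0] = [T, F]
r3 m[ice→φ1] = [T, F]
r3 m[ice→φ2] = [T, F]
r3 m[ice→φ3] = [T, F]
r3 m[ice→φ6] = [T, F]
r3 m[sun→φ5] = [T, T]
r3 m[slip→φ2] = [F, T]
r3 m[slip→φ5] = [T, T]
r4 m[φ0→snow] = [T, F]
r4 m[φ0→ice] = [T, T]
r4 m[φ1→sprk] = [T, F]
r4 m[φ1→ice] = [T, T]
r4 m[φ2→ice] = [T, F]
r4 m[φ2→slip] = [F, T]
r4 m[φ3→rain] = [F, T]
r4 m[φ3→ice] = [T, F]
r4 m[φ4→wind] = [T, F]
r4 m[φ4→rain] = [T, T]
r4 m[φ5→sun] = [F, T]
r4 m[φ5→slip] = [F, T]
r4 m[φ6→cld] = [T, T]
r4 m[φ6→ice] = [T, F]
r4 m[snow→φ0] = [T, T]
r4 m[wind→φ4] = [T, T]
r4 m[cld→φ6] = [T, T]
r4 m[sprk→φ1] = [T, T]
r4 m[rain→φ3] = [T, T]
r4 m[rain→φ4] = [F, T]
r4 m[ice→φ0] = [T, F]
r4 m[ice→φ1] = [T, F]
r4 m[ice→φ2] = [T, F]
r4 m[ice→φ3] = [T, F]
r4 m[ice→φ6] = [T, F]
r4 m[sun→φ5] = [T, T]
r4 m[slip→φ2] = [F, T]
r4 m[slip→φ5] = [F, T]
r5 m[φ0→snow] = [T, F]
r5 m[φ0→ice] = [T, T]
r5 m[φ1→sprk] = [T, F]
r5 m[φ1→ice] = [T, T]
r5 m[φ2→ice] = [T, F]
r5 m[φ2→slip] = [F, T]
r5 m[φ3→rain] = [F, T]
r5 m[φ3→ice] = [T, F]
r5 m[φ4→wind] = [T, F]
r5 m[φ4→rain] = [T, T]
r5 m[φ5→sun] = [F, T]
r5 m[φ5→slip] = [F, T]
r5 m[φ6→cld] = [T, T]
r5 m[φ6→ice] = [T, F]
r5 m[snow→φ0] = [T, T]
r5 m[wind→φ4] = [T, T]
r5 m[cld→φ6] = [T, T]
r5 m[sprk→φ1] = [T, T]
r5 m[rain→φ3] = [T, T]
r5 m[rain→φ4] = [F, T]
r5 m[ice→φ0] = [T, F]
r5 m[ice→φ1] = [T, F]
r5 m[ice→φ2] = [T, F]
r5 m[ice→φ3] = [T, F]
r5 m[ice→φ6] = [T, F]
r5 m[sun→φ5] = [T, T]
r5 m[slip→φ2] = [F, T]
r5 m[slip→φ5] = [F, T]
fixed point reached at round 5
b[snow] = ⊗ incoming = [T, F]

b[snow] = [T, F]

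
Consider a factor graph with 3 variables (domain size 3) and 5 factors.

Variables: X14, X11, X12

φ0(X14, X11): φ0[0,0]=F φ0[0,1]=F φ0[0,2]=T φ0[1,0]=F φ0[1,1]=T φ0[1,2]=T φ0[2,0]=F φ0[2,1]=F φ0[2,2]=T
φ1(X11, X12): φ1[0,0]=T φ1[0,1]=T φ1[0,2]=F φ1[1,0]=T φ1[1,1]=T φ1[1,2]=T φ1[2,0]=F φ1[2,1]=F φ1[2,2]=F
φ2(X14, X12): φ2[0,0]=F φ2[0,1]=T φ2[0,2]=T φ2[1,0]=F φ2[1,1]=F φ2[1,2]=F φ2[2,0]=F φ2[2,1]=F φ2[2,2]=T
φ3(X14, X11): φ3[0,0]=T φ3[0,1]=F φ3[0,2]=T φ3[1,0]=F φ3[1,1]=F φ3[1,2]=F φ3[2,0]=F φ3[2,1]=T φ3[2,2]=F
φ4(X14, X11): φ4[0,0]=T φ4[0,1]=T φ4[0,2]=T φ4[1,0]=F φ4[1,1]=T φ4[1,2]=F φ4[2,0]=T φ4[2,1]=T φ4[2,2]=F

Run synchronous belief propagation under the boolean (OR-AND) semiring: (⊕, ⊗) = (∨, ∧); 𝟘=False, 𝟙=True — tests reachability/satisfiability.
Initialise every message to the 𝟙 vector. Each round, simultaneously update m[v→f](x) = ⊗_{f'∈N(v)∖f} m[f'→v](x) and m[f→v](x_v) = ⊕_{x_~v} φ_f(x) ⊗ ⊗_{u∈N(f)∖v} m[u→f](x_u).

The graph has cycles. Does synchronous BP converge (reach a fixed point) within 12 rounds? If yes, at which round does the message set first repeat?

init: all messages = 𝟙 over 3 values
r1 m[φ0→X14] = [T, T, T]
r1 m[φ0→X11] = [F, T, T]
r1 m[φ1→X11] = [T, T, F]
r1 m[φ1→X12] = [T, T, T]
r1 m[φ2→X14] = [T, F, T]
r1 m[φ2→X12] = [F, T, T]
r1 m[φ3→X14] = [T, F, T]
r1 m[φ3→X11] = [T, T, T]
r1 m[φ4→X14] = [T, T, T]
r1 m[φ4→X11] = [T, T, T]
r1 m[X14→φ0] = [T, T, T]
r1 m[X14→φ2] = [T, T, T]
r1 m[X14→φ3] = [T, T, T]
r1 m[X14→φ4] = [T, T, T]
r1 m[X11→φ0] = [T, T, T]
r1 m[X11→φ1] = [T, T, T]
r1 m[X11→φ3] = [T, T, T]
r1 m[X11→φ4] = [T, T, T]
r1 m[X12→φ1] = [T, T, T]
r1 m[X12→φ2] = [T, T, T]
r2 m[φ0→X14] = [T, T, T]
r2 m[φ0→X11] = [F, T, T]
r2 m[φ1→X11] = [T, T, F]
r2 m[φ1→X12] = [T, T, T]
r2 m[φ2→X14] = [T, F, T]
r2 m[φ2→X12] = [F, T, T]
r2 m[φ3→X14] = [T, F, T]
r2 m[φ3→X11] = [T, T, T]
r2 m[φ4→X14] = [T, T, T]
r2 m[φ4→X11] = [T, T, T]
r2 m[X14→φ0] = [T, F, T]
r2 m[X14→φ2] = [T, F, T]
r2 m[X14→φ3] = [T, F, T]
r2 m[X14→φ4] = [T, F, T]
r2 m[X11→φ0] = [T, T, F]
r2 m[X11→φ1] = [F, T, T]
r2 m[X11→φ3] = [F, T, F]
r2 m[X11→φ4] = [F, T, F]
r2 m[X12→φ1] = [F, T, T]
r2 m[X12→φ2] = [T, T, T]
r3 m[φ0→X14] = [F, T, F]
r3 m[φ0→X11] = [F, F, T]
r3 m[φ1→X11] = [T, T, F]
r3 m[φ1→X12] = [T, T, T]
r3 m[φ2→X14] = [T, F, T]
r3 m[φ2→X12] = [F, T, T]
r3 m[φ3→X14] = [F, F, T]
r3 m[φ3→X11] = [T, T, T]
r3 m[φ4→X14] = [T, T, T]
r3 m[φ4→X11] = [T, T, T]
r3 m[X14→φ0] = [T, F, T]
r3 m[X14→φ2] = [T, F, T]
r3 m[X14→φ3] = [T, F, T]
r3 m[X14→φ4] = [T, F, T]
r3 m[X11→φ0] = [T, T, F]
r3 m[X11→φ1] = [F, T, T]
r3 m[X11→φ3] = [F, T, F]
r3 m[X11→φ4] = [F, T, F]
r3 m[X12→φ1] = [F, T, T]
r3 m[X12→φ2] = [T, T, T]
r4 m[φ0→X14] = [F, T, F]
r4 m[φ0→X11] = [F, F, T]
r4 m[φ1→X11] = [T, T, F]
r4 m[φ1→X12] = [T, T, T]
r4 m[φ2→X14] = [T, F, T]
r4 m[φ2→X12] = [F, T, T]
r4 m[φ3→X14] = [F, F, T]
r4 m[φ3→X11] = [T, T, T]
r4 m[φ4→X14] = [T, T, T]
r4 m[φ4→X11] = [T, T, T]
r4 m[X14→φ0] = [F, F, T]
r4 m[X14→φ2] = [F, F, F]
r4 m[X14→φ3] = [F, F, F]
r4 m[X14→φ4] = [F, F, F]
r4 m[X11→φ0] = [T, T, F]
r4 m[X11→φ1] = [F, F, T]
r4 m[X11→φ3] = [F, F, F]
r4 m[X11→φ4] = [F, F, F]
r4 m[X12→φ1] = [F, T, T]
r4 m[X12→φ2] = [T, T, T]
r5 m[φ0→X14] = [F, T, F]
r5 m[φ0→X11] = [F, F, T]
r5 m[φ1→X11] = [T, T, F]
r5 m[φ1→X12] = [F, F, F]
r5 m[φ2→X14] = [T, F, T]
r5 m[φ2→X12] = [F, F, F]
r5 m[φ3→X14] = [F, F, F]
r5 m[φ3→X11] = [F, F, F]
r5 m[φ4→X14] = [F, F, F]
r5 m[φ4→X11] = [F, F, F]
r5 m[X14→φ0] = [F, F, T]
r5 m[X14→φ2] = [F, F, F]
r5 m[X14→φ3] = [F, F, F]
r5 m[X14→φ4] = [F, F, F]
r5 m[X11→φ0] = [T, T, F]
r5 m[X11→φ1] = [F, F, T]
r5 m[X11→φ3] = [F, F, F]
r5 m[X11→φ4] = [F, F, F]
r5 m[X12→φ1] = [F, T, T]
r5 m[X12→φ2] = [T, T, T]
r6 m[φ0→X14] = [F, T, F]
r6 m[φ0→X11] = [F, F, T]
r6 m[φ1→X11] = [T, T, F]
r6 m[φ1→X12] = [F, F, F]
r6 m[φ2→X14] = [T, F, T]
r6 m[φ2→X12] = [F, F, F]
r6 m[φ3→X14] = [F, F, F]
r6 m[φ3→X11] = [F, F, F]
r6 m[φ4→X14] = [F, F, F]
r6 m[φ4→X11] = [F, F, F]
r6 m[X14→φ0] = [F, F, F]
r6 m[X14→φ2] = [F, F, F]
r6 m[X14→φ3] = [F, F, F]
r6 m[X14→φ4] = [F, F, F]
r6 m[X11→φ0] = [F, F, F]
r6 m[X11→φ1] = [F, F, F]
r6 m[X11→φ3] = [F, F, F]
r6 m[X11→φ4] = [F, F, F]
r6 m[X12→φ1] = [F, F, F]
r6 m[X12→φ2] = [F, F, F]
r7 m[φ0→X14] = [F, F, F]
r7 m[φ0→X11] = [F, F, F]
r7 m[φ1→X11] = [F, F, F]
r7 m[φ1→X12] = [F, F, F]
r7 m[φ2→X14] = [F, F, F]
r7 m[φ2→X12] = [F, F, F]
r7 m[φ3→X14] = [F, F, F]
r7 m[φ3→X11] = [F, F, F]
r7 m[φ4→X14] = [F, F, F]
r7 m[φ4→X11] = [F, F, F]
r7 m[X14→φ0] = [F, F, F]
r7 m[X14→φ2] = [F, F, F]
r7 m[X14→φ3] = [F, F, F]
r7 m[X14→φ4] = [F, F, F]
r7 m[X11→φ0] = [F, F, F]
r7 m[X11→φ1] = [F, F, F]
r7 m[X11→φ3] = [F, F, F]
r7 m[X11→φ4] = [F, F, F]
r7 m[X12→φ1] = [F, F, F]
r7 m[X12→φ2] = [F, F, F]
r8 m[φ0→X14] = [F, F, F]
r8 m[φ0→X11] = [F, F, F]
r8 m[φ1→X11] = [F, F, F]
r8 m[φ1→X12] = [F, F, F]
r8 m[φ2→X14] = [F, F, F]
r8 m[φ2→X12] = [F, F, F]
r8 m[φ3→X14] = [F, F, F]
r8 m[φ3→X11] = [F, F, F]
r8 m[φ4→X14] = [F, F, F]
r8 m[φ4→X11] = [F, F, F]
r8 m[X14→φ0] = [F, F, F]
r8 m[X14→φ2] = [F, F, F]
r8 m[X14→φ3] = [F, F, F]
r8 m[X14→φ4] = [F, F, F]
r8 m[X11→φ0] = [F, F, F]
r8 m[X11→φ1] = [F, F, F]
r8 m[X11→φ3] = [F, F, F]
r8 m[X11→φ4] = [F, F, F]
r8 m[X12→φ1] = [F, F, F]
r8 m[X12→φ2] = [F, F, F]
fixed point reached at round 8
messages reach a fixed point at round 8

CONVERGED at round 8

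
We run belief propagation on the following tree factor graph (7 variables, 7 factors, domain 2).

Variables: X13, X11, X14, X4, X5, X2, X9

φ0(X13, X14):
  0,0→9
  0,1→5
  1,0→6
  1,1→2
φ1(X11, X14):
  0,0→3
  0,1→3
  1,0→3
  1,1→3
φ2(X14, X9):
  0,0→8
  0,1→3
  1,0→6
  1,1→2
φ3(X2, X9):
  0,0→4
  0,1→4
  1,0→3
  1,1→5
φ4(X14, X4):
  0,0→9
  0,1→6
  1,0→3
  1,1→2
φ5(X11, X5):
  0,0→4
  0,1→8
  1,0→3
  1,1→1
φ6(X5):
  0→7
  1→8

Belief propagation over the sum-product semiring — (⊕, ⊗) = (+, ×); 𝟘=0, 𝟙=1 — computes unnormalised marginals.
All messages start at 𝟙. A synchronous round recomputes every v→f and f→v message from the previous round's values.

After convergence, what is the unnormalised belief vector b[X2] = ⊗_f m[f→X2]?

init: all messages = 𝟙 over 2 values
r1 m[φ0→X13] = [14, 8]
r1 m[φ0→X14] = [15, 7]
r1 m[φ1→X11] = [6, 6]
r1 m[φ1→X14] = [6, 6]
r1 m[φ2→X14] = [11, 8]
r1 m[φ2→X9] = [14, 5]
r1 m[φ3→X2] = [8, 8]
r1 m[φ3→X9] = [7, 9]
r1 m[φ4→X14] = [15, 5]
r1 m[φ4→X4] = [12, 8]
r1 m[φ5→X11] = [12, 4]
r1 m[φ5→X5] = [7, 9]
r1 m[φ6→X5] = [7, 8]
r1 m[X13→φ0] = [1, 1]
r1 m[X11→φ1] = [1, 1]
r1 m[X11→φ5] = [1, 1]
r1 m[X14→φ0] = [1, 1]
r1 m[X14→φ1] = [1, 1]
r1 m[X14→φ2] = [1, 1]
r1 m[X14→φ4] = [1, 1]
r1 m[X4→φ4] = [1, 1]
r1 m[X5→φ5] = [1, 1]
r1 m[X5→φ6] = [1, 1]
r1 m[X2→φ3] = [1, 1]
r1 m[X9→φ2] = [1, 1]
r1 m[X9→φ3] = [1, 1]
r2 m[φ0→X13] = [14, 8]
r2 m[φ0→X14] = [15, 7]
r2 m[φ1→X11] = [6, 6]
r2 m[φ1→X14] = [6, 6]
r2 m[φ2→X14] = [11, 8]
r2 m[φ2→X9] = [14, 5]
r2 m[φ3→X2] = [8, 8]
r2 m[φ3→X9] = [7, 9]
r2 m[φ4→X14] = [15, 5]
r2 m[φ4→X4] = [12, 8]
r2 m[φ5→X11] = [12, 4]
r2 m[φ5→X5] = [7, 9]
r2 m[φ6→X5] = [7, 8]
r2 m[X13→φ0] = [1, 1]
r2 m[X11→φ1] = [12, 4]
r2 m[X11→φ5] = [6, 6]
r2 m[X14→φ0] = [990, 240]
r2 m[X14→φ1] = [2475, 280]
r2 m[X14→φ2] = [1350, 210]
r2 m[X14→φ4] = [990, 336]
r2 m[X4→φ4] = [1, 1]
r2 m[X5→φ5] = [7, 8]
r2 m[X5→φ6] = [7, 9]
r2 m[X2→φ3] = [1, 1]
r2 m[X9→φ2] = [7, 9]
r2 m[X9→φ3] = [14, 5]
r3 m[φ0→X13] = [10110, 6420]
r3 m[φ0→X14] = [15, 7]
r3 m[φ1→X11] = [8265, 8265]
r3 m[φ1→X14] = [48, 48]
r3 m[φ2→X14] = [83, 60]
r3 m[φ2→X9] = [12060, 4470]
r3 m[φ3→X2] = [76, 67]
r3 m[φ3→X9] = [7, 9]
r3 m[φ4→X14] = [15, 5]
r3 m[φ4→X4] = [9918, 6612]
r3 m[φ5→X11] = [92, 29]
r3 m[φ5→X5] = [42, 54]
r3 m[φ6→X5] = [7, 8]
r3 m[X13→φ0] = [1, 1]
r3 m[X11→φ1] = [12, 4]
r3 m[X11→φ5] = [6, 6]
r3 m[X14→φ0] = [990, 240]
r3 m[X14→φ1] = [2475, 280]
r3 m[X14→φ2] = [1350, 210]
r3 m[X14→φ4] = [990, 336]
r3 m[X4→φ4] = [1, 1]
r3 m[X5→φ5] = [7, 8]
r3 m[X5→φ6] = [7, 9]
r3 m[X2→φ3] = [1, 1]
r3 m[X9→φ2] = [7, 9]
r3 m[X9→φ3] = [14, 5]
r4 m[φ0→X13] = [10110, 6420]
r4 m[φ0→X14] = [15, 7]
r4 m[φ1→X11] = [8265, 8265]
r4 m[φ1→X14] = [48, 48]
r4 m[φ2→X14] = [83, 60]
r4 m[φ2→X9] = [12060, 4470]
r4 m[φ3→X2] = [76, 67]
r4 m[φ3→X9] = [7, 9]
r4 m[φ4→X14] = [15, 5]
r4 m[φ4→X4] = [9918, 6612]
r4 m[φ5→X11] = [92, 29]
r4 m[φ5→X5] = [42, 54]
r4 m[φ6→X5] = [7, 8]
r4 m[X13→φ0] = [1, 1]
r4 m[X11→φ1] = [92, 29]
r4 m[X11→φ5] = [8265, 8265]
r4 m[X14→φ0] = [59760, 14400]
r4 m[X14→φ1] = [18675, 2100]
r4 m[X14→φ2] = [10800, 1680]
r4 m[X14→φ4] = [59760, 20160]
r4 m[X4→φ4] = [1, 1]
r4 m[X5→φ5] = [7, 8]
r4 m[X5→φ6] = [42, 54]
r4 m[X2→φ3] = [1, 1]
r4 m[X9→φ2] = [7, 9]
r4 m[X9→φ3] = [12060, 4470]
r5 m[φ0→X13] = [609840, 387360]
r5 m[φ0→X14] = [15, 7]
r5 m[φ1→X11] = [62325, 62325]
r5 m[φ1→X14] = [363, 363]
r5 m[φ2→X14] = [83, 60]
r5 m[φ2→X9] = [96480, 35760]
r5 m[φ3→X2] = [66120, 58530]
r5 m[φ3→X9] = [7, 9]
r5 m[φ4→X14] = [15, 5]
r5 m[φ4→X4] = [598320, 398880]
r5 m[φ5→X11] = [92, 29]
r5 m[φ5→X5] = [57855, 74385]
r5 m[φ6→X5] = [7, 8]
r5 m[X13→φ0] = [1, 1]
r5 m[X11→φ1] = [92, 29]
r5 m[X11→φ5] = [8265, 8265]
r5 m[X14→φ0] = [59760, 14400]
r5 m[X14→φ1] = [18675, 2100]
r5 m[X14→φ2] = [10800, 1680]
r5 m[X14→φ4] = [59760, 20160]
r5 m[X4→φ4] = [1, 1]
r5 m[X5→φ5] = [7, 8]
r5 m[X5→φ6] = [42, 54]
r5 m[X2→φ3] = [1, 1]
r5 m[X9→φ2] = [7, 9]
r5 m[X9→φ3] = [12060, 4470]
r6 m[φ0→X13] = [609840, 387360]
r6 m[φ0→X14] = [15, 7]
r6 m[φ1→X11] = [62325, 62325]
r6 m[φ1→X14] = [363, 363]
r6 m[φ2→X14] = [83, 60]
r6 m[φ2→X9] = [96480, 35760]
r6 m[φ3→X2] = [66120, 58530]
r6 m[φ3→X9] = [7, 9]
r6 m[φ4→X14] = [15, 5]
r6 m[φ4→X4] = [598320, 398880]
r6 m[φ5→X11] = [92, 29]
r6 m[φ5→X5] = [57855, 74385]
r6 m[φ6→X5] = [7, 8]
r6 m[X13→φ0] = [1, 1]
r6 m[X11→φ1] = [92, 29]
r6 m[X11→φ5] = [62325, 62325]
r6 m[X14→φ0] = [451935, 108900]
r6 m[X14→φ1] = [18675, 2100]
r6 m[X14→φ2] = [81675, 12705]
r6 m[X14→φ4] = [451935, 152460]
r6 m[X4→φ4] = [1, 1]
r6 m[X5→φ5] = [7, 8]
r6 m[X5→φ6] = [57855, 74385]
r6 m[X2→φ3] = [1, 1]
r6 m[X9→φ2] = [7, 9]
r6 m[X9→φ3] = [96480, 35760]
r7 m[φ0→X13] = [4611915, 2929410]
r7 m[φ0→X14] = [15, 7]
r7 m[φ1→X11] = [62325, 62325]
r7 m[φ1→X14] = [363, 363]
r7 m[φ2→X14] = [83, 60]
r7 m[φ2→X9] = [729630, 270435]
r7 m[φ3→X2] = [528960, 468240]
r7 m[φ3→X9] = [7, 9]
r7 m[φ4→X14] = [15, 5]
r7 m[φ4→X4] = [4524795, 3016530]
r7 m[φ5→X11] = [92, 29]
r7 m[φ5→X5] = [436275, 560925]
r7 m[φ6→X5] = [7, 8]
r7 m[X13→φ0] = [1, 1]
r7 m[X11→φ1] = [92, 29]
r7 m[X11→φ5] = [62325, 62325]
r7 m[X14→φ0] = [451935, 108900]
r7 m[X14→φ1] = [18675, 2100]
r7 m[X14→φ2] = [81675, 12705]
r7 m[X14→φ4] = [451935, 152460]
r7 m[X4→φ4] = [1, 1]
r7 m[X5→φ5] = [7, 8]
r7 m[X5→φ6] = [57855, 74385]
r7 m[X2→φ3] = [1, 1]
r7 m[X9→φ2] = [7, 9]
r7 m[X9→φ3] = [96480, 35760]
r8 m[φ0→X13] = [4611915, 2929410]
r8 m[φ0→X14] = [15, 7]
r8 m[φ1→X11] = [62325, 62325]
r8 m[φ1→X14] = [363, 363]
r8 m[φ2→X14] = [83, 60]
r8 m[φ2→X9] = [729630, 270435]
r8 m[φ3→X2] = [528960, 468240]
r8 m[φ3→X9] = [7, 9]
r8 m[φ4→X14] = [15, 5]
r8 m[φ4→X4] = [4524795, 3016530]
r8 m[φ5→X11] = [92, 29]
r8 m[φ5→X5] = [436275, 560925]
r8 m[φ6→X5] = [7, 8]
r8 m[X13→φ0] = [1, 1]
r8 m[X11→φ1] = [92, 29]
r8 m[X11→φ5] = [62325, 62325]
r8 m[X14→φ0] = [451935, 108900]
r8 m[X14→φ1] = [18675, 2100]
r8 m[X14→φ2] = [81675, 12705]
r8 m[X14→φ4] = [451935, 152460]
r8 m[X4→φ4] = [1, 1]
r8 m[X5→φ5] = [7, 8]
r8 m[X5→φ6] = [436275, 560925]
r8 m[X2→φ3] = [1, 1]
r8 m[X9→φ2] = [7, 9]
r8 m[X9→φ3] = [729630, 270435]
r9 m[φ0→X13] = [4611915, 2929410]
r9 m[φ0→X14] = [15, 7]
r9 m[φ1→X11] = [62325, 62325]
r9 m[φ1→X14] = [363, 363]
r9 m[φ2→X14] = [83, 60]
r9 m[φ2→X9] = [729630, 270435]
r9 m[φ3→X2] = [4000260, 3541065]
r9 m[φ3→X9] = [7, 9]
r9 m[φ4→X14] = [15, 5]
r9 m[φ4→X4] = [4524795, 3016530]
r9 m[φ5→X11] = [92, 29]
r9 m[φ5→X5] = [436275, 560925]
r9 m[φ6→X5] = [7, 8]
r9 m[X13→φ0] = [1, 1]
r9 m[X11→φ1] = [92, 29]
r9 m[X11→φ5] = [62325, 62325]
r9 m[X14→φ0] = [451935, 108900]
r9 m[X14→φ1] = [18675, 2100]
r9 m[X14→φ2] = [81675, 12705]
r9 m[X14→φ4] = [451935, 152460]
r9 m[X4→φ4] = [1, 1]
r9 m[X5→φ5] = [7, 8]
r9 m[X5→φ6] = [436275, 560925]
r9 m[X2→φ3] = [1, 1]
r9 m[X9→φ2] = [7, 9]
r9 m[X9→φ3] = [729630, 270435]
r10 m[φ0→X13] = [4611915, 2929410]
r10 m[φ0→X14] = [15, 7]
r10 m[φ1→X11] = [62325, 62325]
r10 m[φ1→X14] = [363, 363]
r10 m[φ2→X14] = [83, 60]
r10 m[φ2→X9] = [729630, 270435]
r10 m[φ3→X2] = [4000260, 3541065]
r10 m[φ3→X9] = [7, 9]
r10 m[φ4→X14] = [15, 5]
r10 m[φ4→X4] = [4524795, 3016530]
r10 m[φ5→X11] = [92, 29]
r10 m[φ5→X5] = [436275, 560925]
r10 m[φ6→X5] = [7, 8]
r10 m[X13→φ0] = [1, 1]
r10 m[X11→φ1] = [92, 29]
r10 m[X11→φ5] = [62325, 62325]
r10 m[X14→φ0] = [451935, 108900]
r10 m[X14→φ1] = [18675, 2100]
r10 m[X14→φ2] = [81675, 12705]
r10 m[X14→φ4] = [451935, 152460]
r10 m[X4→φ4] = [1, 1]
r10 m[X5→φ5] = [7, 8]
r10 m[X5→φ6] = [436275, 560925]
r10 m[X2→φ3] = [1, 1]
r10 m[X9→φ2] = [7, 9]
r10 m[X9→φ3] = [729630, 270435]
fixed point reached at round 10
b[X2] = ⊗ incoming = [4000260, 3541065]

b[X2] = [4000260, 3541065]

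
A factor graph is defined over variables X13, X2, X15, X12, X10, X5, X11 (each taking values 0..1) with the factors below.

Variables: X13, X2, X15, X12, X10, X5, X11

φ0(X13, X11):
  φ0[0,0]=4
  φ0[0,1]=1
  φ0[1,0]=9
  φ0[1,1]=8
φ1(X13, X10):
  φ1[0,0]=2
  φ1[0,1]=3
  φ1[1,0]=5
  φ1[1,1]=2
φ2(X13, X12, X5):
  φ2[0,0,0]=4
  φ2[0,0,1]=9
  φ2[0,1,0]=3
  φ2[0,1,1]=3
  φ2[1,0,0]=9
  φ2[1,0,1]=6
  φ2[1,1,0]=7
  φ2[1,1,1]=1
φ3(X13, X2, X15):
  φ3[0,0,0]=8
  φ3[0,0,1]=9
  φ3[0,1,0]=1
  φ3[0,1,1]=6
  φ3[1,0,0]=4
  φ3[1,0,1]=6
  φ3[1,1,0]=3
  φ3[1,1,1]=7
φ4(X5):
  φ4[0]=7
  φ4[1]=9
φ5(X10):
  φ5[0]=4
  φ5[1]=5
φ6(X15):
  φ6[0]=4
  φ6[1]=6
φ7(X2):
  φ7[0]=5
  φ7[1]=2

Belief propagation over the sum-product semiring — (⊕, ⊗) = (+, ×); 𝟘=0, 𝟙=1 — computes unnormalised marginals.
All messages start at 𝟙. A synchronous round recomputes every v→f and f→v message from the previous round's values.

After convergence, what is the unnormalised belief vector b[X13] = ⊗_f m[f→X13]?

init: all messages = 𝟙 over 2 values
r1 m[φ0→X13] = [5, 17]
r1 m[φ0→X11] = [13, 9]
r1 m[φ1→X13] = [5, 7]
r1 m[φ1→X10] = [7, 5]
r1 m[φ2→X13] = [19, 23]
r1 m[φ2→X12] = [28, 14]
r1 m[φ2→X5] = [23, 19]
r1 m[φ3→X13] = [24, 20]
r1 m[φ3→X2] = [27, 17]
r1 m[φ3→X15] = [16, 28]
r1 m[φ4→X5] = [7, 9]
r1 m[φ5→X10] = [4, 5]
r1 m[φ6→X15] = [4, 6]
r1 m[φ7→X2] = [5, 2]
r1 m[X13→φ0] = [1, 1]
r1 m[X13→φ1] = [1, 1]
r1 m[X13→φ2] = [1, 1]
r1 m[X13→φ3] = [1, 1]
r1 m[X2→φ3] = [1, 1]
r1 m[X2→φ7] = [1, 1]
r1 m[X15→φ3] = [1, 1]
r1 m[X15→φ6] = [1, 1]
r1 m[X12→φ2] = [1, 1]
r1 m[X10→φ1] = [1, 1]
r1 m[X10→φ5] = [1, 1]
r1 m[X5→φ2] = [1, 1]
r1 m[X5→φ4] = [1, 1]
r1 m[X11→φ0] = [1, 1]
r2 m[φ0→X13] = [5, 17]
r2 m[φ0→X11] = [13, 9]
r2 m[φ1→X13] = [5, 7]
r2 m[φ1→X10] = [7, 5]
r2 m[φ2→X13] = [19, 23]
r2 m[φ2→X12] = [28, 14]
r2 m[φ2→X5] = [23, 19]
r2 m[φ3→X13] = [24, 20]
r2 m[φ3→X2] = [27, 17]
r2 m[φ3→X15] = [16, 28]
r2 m[φ4→X5] = [7, 9]
r2 m[φ5→X10] = [4, 5]
r2 m[φ6→X15] = [4, 6]
r2 m[φ7→X2] = [5, 2]
r2 m[X13→φ0] = [2280, 3220]
r2 m[X13→φ1] = [2280, 7820]
r2 m[X13→φ2] = [600, 2380]
r2 m[X13→φ3] = [475, 2737]
r2 m[X2→φ3] = [5, 2]
r2 m[X2→φ7] = [27, 17]
r2 m[X15→φ3] = [4, 6]
r2 m[X15→φ6] = [16, 28]
r2 m[X12→φ2] = [1, 1]
r2 m[X10→φ1] = [4, 5]
r2 m[X10→φ5] = [7, 5]
r2 m[X5→φ2] = [7, 9]
r2 m[X5→φ4] = [23, 19]
r2 m[X11→φ0] = [1, 1]
r3 m[φ0→X13] = [5, 17]
r3 m[φ0→X11] = [38100, 28040]
r3 m[φ1→X13] = [23, 30]
r3 m[φ1→X10] = [43660, 22480]
r3 m[φ2→X13] = [157, 175]
r3 m[φ2→X12] = [343860, 166840]
r3 m[φ2→X5] = [42280, 23860]
r3 m[φ3→X13] = [510, 368]
r3 m[φ3→X2] = [183174, 166798]
r3 m[φ3→X15] = [91112, 147503]
r3 m[φ4→X5] = [7, 9]
r3 m[φ5→X10] = [4, 5]
r3 m[φ6→X15] = [4, 6]
r3 m[φ7→X2] = [5, 2]
r3 m[X13→φ0] = [2280, 3220]
r3 m[X13→φ1] = [2280, 7820]
r3 m[X13→φ2] = [600, 2380]
r3 m[X13→φ3] = [475, 2737]
r3 m[X2→φ3] = [5, 2]
r3 m[X2→φ7] = [27, 17]
r3 m[X15→φ3] = [4, 6]
r3 m[X15→φ6] = [16, 28]
r3 m[X12→φ2] = [1, 1]
r3 m[X10→φ1] = [4, 5]
r3 m[X10→φ5] = [7, 5]
r3 m[X5→φ2] = [7, 9]
r3 m[X5→φ4] = [23, 19]
r3 m[X11→φ0] = [1, 1]
r4 m[φ0→X13] = [5, 17]
r4 m[φ0→X11] = [38100, 28040]
r4 m[φ1→X13] = [23, 30]
r4 m[φ1→X10] = [43660, 22480]
r4 m[φ2→X13] = [157, 175]
r4 m[φ2→X12] = [343860, 166840]
r4 m[φ2→X5] = [42280, 23860]
r4 m[φ3→X13] = [510, 368]
r4 m[φ3→X2] = [183174, 166798]
r4 m[φ3→X15] = [91112, 147503]
r4 m[φ4→X5] = [7, 9]
r4 m[φ5→X10] = [4, 5]
r4 m[φ6→X15] = [4, 6]
r4 m[φ7→X2] = [5, 2]
r4 m[X13→φ0] = [1841610, 1932000]
r4 m[X13→φ1] = [400350, 1094800]
r4 m[X13→φ2] = [58650, 187680]
r4 m[X13→φ3] = [18055, 89250]
r4 m[X2→φ3] = [5, 2]
r4 m[X2→φ7] = [183174, 166798]
r4 m[X15→φ3] = [4, 6]
r4 m[X15→φ6] = [91112, 147503]
r4 m[X12→φ2] = [1, 1]
r4 m[X10→φ1] = [4, 5]
r4 m[X10→φ5] = [43660, 22480]
r4 m[X5→φ2] = [7, 9]
r4 m[X5→φ4] = [42280, 23860]
r4 m[X11→φ0] = [1, 1]
r5 m[φ0→X13] = [5, 17]
r5 m[φ0→X11] = [24754440, 17297610]
r5 m[φ1→X13] = [23, 30]
r5 m[φ1→X10] = [6274700, 3390650]
r5 m[φ2→X13] = [157, 175]
r5 m[φ2→X12] = [28351410, 13700640]
r5 m[φ2→X5] = [3413430, 2017560]
r5 m[φ3→X13] = [510, 368]
r5 m[φ3→X2] = [6193730, 5541700]
r5 m[φ3→X15] = [3078810, 4956135]
r5 m[φ4→X5] = [7, 9]
r5 m[φ5→X10] = [4, 5]
r5 m[φ6→X15] = [4, 6]
r5 m[φ7→X2] = [5, 2]
r5 m[X13→φ0] = [1841610, 1932000]
r5 m[X13→φ1] = [400350, 1094800]
r5 m[X13→φ2] = [58650, 187680]
r5 m[X13→φ3] = [18055, 89250]
r5 m[X2→φ3] = [5, 2]
r5 m[X2→φ7] = [183174, 166798]
r5 m[X15→φ3] = [4, 6]
r5 m[X15→φ6] = [91112, 147503]
r5 m[X12→φ2] = [1, 1]
r5 m[X10→φ1] = [4, 5]
r5 m[X10→φ5] = [43660, 22480]
r5 m[X5→φ2] = [7, 9]
r5 m[X5→φ4] = [42280, 23860]
r5 m[X11→φ0] = [1, 1]
r6 m[φ0→X13] = [5, 17]
r6 m[φ0→X11] = [24754440, 17297610]
r6 m[φ1→X13] = [23, 30]
r6 m[φ1→X10] = [6274700, 3390650]
r6 m[φ2→X13] = [157, 175]
r6 m[φ2→X12] = [28351410, 13700640]
r6 m[φ2→X5] = [3413430, 2017560]
r6 m[φ3→X13] = [510, 368]
r6 m[φ3→X2] = [6193730, 5541700]
r6 m[φ3→X15] = [3078810, 4956135]
r6 m[φ4→X5] = [7, 9]
r6 m[φ5→X10] = [4, 5]
r6 m[φ6→X15] = [4, 6]
r6 m[φ7→X2] = [5, 2]
r6 m[X13→φ0] = [1841610, 1932000]
r6 m[X13→φ1] = [400350, 1094800]
r6 m[X13→φ2] = [58650, 187680]
r6 m[X13→φ3] = [18055, 89250]
r6 m[X2→φ3] = [5, 2]
r6 m[X2→φ7] = [6193730, 5541700]
r6 m[X15→φ3] = [4, 6]
r6 m[X15→φ6] = [3078810, 4956135]
r6 m[X12→φ2] = [1, 1]
r6 m[X10→φ1] = [4, 5]
r6 m[X10→φ5] = [6274700, 3390650]
r6 m[X5→φ2] = [7, 9]
r6 m[X5→φ4] = [3413430, 2017560]
r6 m[X11→φ0] = [1, 1]
r7 m[φ0→X13] = [5, 17]
r7 m[φ0→X11] = [24754440, 17297610]
r7 m[φ1→X13] = [23, 30]
r7 m[φ1→X10] = [6274700, 3390650]
r7 m[φ2→X13] = [157, 175]
r7 m[φ2→X12] = [28351410, 13700640]
r7 m[φ2→X5] = [3413430, 2017560]
r7 m[φ3→X13] = [510, 368]
r7 m[φ3→X2] = [6193730, 5541700]
r7 m[φ3→X15] = [3078810, 4956135]
r7 m[φ4→X5] = [7, 9]
r7 m[φ5→X10] = [4, 5]
r7 m[φ6→X15] = [4, 6]
r7 m[φ7→X2] = [5, 2]
r7 m[X13→φ0] = [1841610, 1932000]
r7 m[X13→φ1] = [400350, 1094800]
r7 m[X13→φ2] = [58650, 187680]
r7 m[X13→φ3] = [18055, 89250]
r7 m[X2→φ3] = [5, 2]
r7 m[X2→φ7] = [6193730, 5541700]
r7 m[X15→φ3] = [4, 6]
r7 m[X15→φ6] = [3078810, 4956135]
r7 m[X12→φ2] = [1, 1]
r7 m[X10→φ1] = [4, 5]
r7 m[X10→φ5] = [6274700, 3390650]
r7 m[X5→φ2] = [7, 9]
r7 m[X5→φ4] = [3413430, 2017560]
r7 m[X11→φ0] = [1, 1]
fixed point reached at round 7
b[X13] = ⊗ incoming = [9208050, 32844000]

b[X13] = [9208050, 32844000]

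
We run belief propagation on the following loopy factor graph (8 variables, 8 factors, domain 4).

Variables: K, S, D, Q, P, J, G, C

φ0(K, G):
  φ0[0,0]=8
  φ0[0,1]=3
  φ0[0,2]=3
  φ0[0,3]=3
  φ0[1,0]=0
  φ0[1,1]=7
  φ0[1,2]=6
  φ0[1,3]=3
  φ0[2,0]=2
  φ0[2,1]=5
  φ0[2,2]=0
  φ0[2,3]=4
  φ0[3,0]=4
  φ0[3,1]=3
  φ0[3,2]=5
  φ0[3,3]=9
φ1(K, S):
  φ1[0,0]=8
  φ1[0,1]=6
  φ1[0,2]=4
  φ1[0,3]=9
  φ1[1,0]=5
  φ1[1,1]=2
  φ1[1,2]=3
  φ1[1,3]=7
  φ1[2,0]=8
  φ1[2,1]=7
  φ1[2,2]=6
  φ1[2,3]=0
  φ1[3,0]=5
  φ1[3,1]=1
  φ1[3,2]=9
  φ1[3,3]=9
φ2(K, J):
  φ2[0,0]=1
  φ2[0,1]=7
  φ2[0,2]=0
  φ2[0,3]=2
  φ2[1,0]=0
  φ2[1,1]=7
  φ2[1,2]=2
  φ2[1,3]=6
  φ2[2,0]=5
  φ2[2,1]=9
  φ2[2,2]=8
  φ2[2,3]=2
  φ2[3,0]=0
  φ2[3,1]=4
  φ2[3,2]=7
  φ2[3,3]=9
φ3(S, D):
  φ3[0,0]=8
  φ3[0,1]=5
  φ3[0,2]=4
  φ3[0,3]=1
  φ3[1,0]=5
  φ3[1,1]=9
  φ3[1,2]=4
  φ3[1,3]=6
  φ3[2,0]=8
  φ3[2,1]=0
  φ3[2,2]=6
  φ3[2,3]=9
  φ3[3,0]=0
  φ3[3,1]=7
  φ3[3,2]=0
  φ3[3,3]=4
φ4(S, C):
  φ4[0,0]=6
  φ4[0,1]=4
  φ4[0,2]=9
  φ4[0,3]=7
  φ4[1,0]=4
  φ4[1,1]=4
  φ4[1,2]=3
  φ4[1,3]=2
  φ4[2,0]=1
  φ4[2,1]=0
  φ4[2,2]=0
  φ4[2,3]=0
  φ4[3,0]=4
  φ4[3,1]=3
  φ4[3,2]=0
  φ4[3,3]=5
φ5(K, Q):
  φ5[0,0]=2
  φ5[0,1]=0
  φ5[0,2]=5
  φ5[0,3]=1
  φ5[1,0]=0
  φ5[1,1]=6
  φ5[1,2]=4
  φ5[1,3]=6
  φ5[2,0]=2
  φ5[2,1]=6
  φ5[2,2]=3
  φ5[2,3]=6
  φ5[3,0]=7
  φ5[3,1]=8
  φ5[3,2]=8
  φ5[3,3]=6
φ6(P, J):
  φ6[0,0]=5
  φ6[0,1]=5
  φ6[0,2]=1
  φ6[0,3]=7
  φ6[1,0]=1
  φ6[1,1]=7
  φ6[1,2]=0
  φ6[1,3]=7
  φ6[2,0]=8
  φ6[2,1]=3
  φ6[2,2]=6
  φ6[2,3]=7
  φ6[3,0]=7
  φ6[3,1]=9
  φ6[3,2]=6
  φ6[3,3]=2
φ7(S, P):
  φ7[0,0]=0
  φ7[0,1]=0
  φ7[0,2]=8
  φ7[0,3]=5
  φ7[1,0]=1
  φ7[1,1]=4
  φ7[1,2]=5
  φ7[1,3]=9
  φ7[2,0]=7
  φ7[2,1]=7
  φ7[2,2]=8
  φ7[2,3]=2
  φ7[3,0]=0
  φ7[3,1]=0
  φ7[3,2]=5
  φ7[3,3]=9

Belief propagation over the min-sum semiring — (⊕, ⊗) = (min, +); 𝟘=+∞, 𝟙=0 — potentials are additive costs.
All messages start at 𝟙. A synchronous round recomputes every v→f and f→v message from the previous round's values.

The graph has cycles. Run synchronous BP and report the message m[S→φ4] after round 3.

message @ round 3 = [6, 6, 5, 0]

init: all messages = 𝟙 over 4 values
r1 m[φ0→K] = [3, 0, 0, 3]
r1 m[φ0→G] = [0, 3, 0, 3]
r1 m[φ1→K] = [4, 2, 0, 1]
r1 m[φ1→S] = [5, 1, 3, 0]
r1 m[φ2→K] = [0, 0, 2, 0]
r1 m[φ2→J] = [0, 4, 0, 2]
r1 m[φ3→S] = [1, 4, 0, 0]
r1 m[φ3→D] = [0, 0, 0, 1]
r1 m[φ4→S] = [4, 2, 0, 0]
r1 m[φ4→C] = [1, 0, 0, 0]
r1 m[φ5→K] = [0, 0, 2, 6]
r1 m[φ5→Q] = [0, 0, 3, 1]
r1 m[φ6→P] = [1, 0, 3, 2]
r1 m[φ6→J] = [1, 3, 0, 2]
r1 m[φ7→S] = [0, 1, 2, 0]
r1 m[φ7→P] = [0, 0, 5, 2]
r1 m[K→φ0] = [0, 0, 0, 0]
r1 m[K→φ1] = [0, 0, 0, 0]
r1 m[K→φ2] = [0, 0, 0, 0]
r1 m[K→φ5] = [0, 0, 0, 0]
r1 m[S→φ1] = [0, 0, 0, 0]
r1 m[S→φ3] = [0, 0, 0, 0]
r1 m[S→φ4] = [0, 0, 0, 0]
r1 m[S→φ7] = [0, 0, 0, 0]
r1 m[D→φ3] = [0, 0, 0, 0]
r1 m[Q→φ5] = [0, 0, 0, 0]
r1 m[P→φ6] = [0, 0, 0, 0]
r1 m[P→φ7] = [0, 0, 0, 0]
r1 m[J→φ2] = [0, 0, 0, 0]
r1 m[J→φ6] = [0, 0, 0, 0]
r1 m[G→φ0] = [0, 0, 0, 0]
r1 m[C→φ4] = [0, 0, 0, 0]
r2 m[φ0→K] = [3, 0, 0, 3]
r2 m[φ0→G] = [0, 3, 0, 3]
r2 m[φ1→K] = [4, 2, 0, 1]
r2 m[φ1→S] = [5, 1, 3, 0]
r2 m[φ2→K] = [0, 0, 2, 0]
r2 m[φ2→J] = [0, 4, 0, 2]
r2 m[φ3→S] = [1, 4, 0, 0]
r2 m[φ3→D] = [0, 0, 0, 1]
r2 m[φ4→S] = [4, 2, 0, 0]
r2 m[φ4→C] = [1, 0, 0, 0]
r2 m[φ5→K] = [0, 0, 2, 6]
r2 m[φ5→Q] = [0, 0, 3, 1]
r2 m[φ6→P] = [1, 0, 3, 2]
r2 m[φ6→J] = [1, 3, 0, 2]
r2 m[φ7→S] = [0, 1, 2, 0]
r2 m[φ7→P] = [0, 0, 5, 2]
r2 m[K→φ0] = [4, 2, 4, 7]
r2 m[K→φ1] = [3, 0, 4, 9]
r2 m[K→φ2] = [7, 2, 2, 10]
r2 m[K→φ5] = [7, 2, 2, 4]
r2 m[S→φ1] = [5, 7, 2, 0]
r2 m[S→φ3] = [9, 4, 5, 0]
r2 m[S→φ4] = [6, 6, 5, 0]
r2 m[S→φ7] = [10, 7, 3, 0]
r2 m[D→φ3] = [0, 0, 0, 0]
r2 m[Q→φ5] = [0, 0, 0, 0]
r2 m[P→φ6] = [0, 0, 5, 2]
r2 m[P→φ7] = [1, 0, 3, 2]
r2 m[J→φ2] = [1, 3, 0, 2]
r2 m[J→φ6] = [0, 4, 0, 2]
r2 m[G→φ0] = [0, 0, 0, 0]
r2 m[C→φ4] = [0, 0, 0, 0]
r3 m[φ0→K] = [3, 0, 0, 3]
r3 m[φ0→G] = [2, 7, 4, 5]
r3 m[φ1→K] = [6, 5, 0, 8]
r3 m[φ1→S] = [5, 2, 3, 4]
r3 m[φ2→K] = [0, 1, 4, 1]
r3 m[φ2→J] = [2, 9, 4, 4]
r3 m[φ3→S] = [1, 4, 0, 0]
r3 m[φ3→D] = [0, 5, 0, 4]
r3 m[φ4→S] = [4, 2, 0, 0]
r3 m[φ4→C] = [4, 3, 0, 5]
r3 m[φ5→K] = [0, 0, 2, 6]
r3 m[φ5→Q] = [2, 7, 5, 8]
r3 m[φ6→P] = [1, 0, 6, 4]
r3 m[φ6→J] = [1, 5, 0, 4]
r3 m[φ7→S] = [0, 2, 4, 0]
r3 m[φ7→P] = [0, 0, 5, 5]
r3 m[K→φ0] = [4, 2, 4, 7]
r3 m[K→φ1] = [3, 0, 4, 9]
r3 m[K→φ2] = [7, 2, 2, 10]
r3 m[K→φ5] = [7, 2, 2, 4]
r3 m[S→φ1] = [5, 7, 2, 0]
r3 m[S→φ3] = [9, 4, 5, 0]
r3 m[S→φ4] = [6, 6, 5, 0]
r3 m[S→φ7] = [10, 7, 3, 0]
r3 m[D→φ3] = [0, 0, 0, 0]
r3 m[Q→φ5] = [0, 0, 0, 0]
r3 m[P→φ6] = [0, 0, 5, 2]
r3 m[P→φ7] = [1, 0, 3, 2]
r3 m[J→φ2] = [1, 3, 0, 2]
r3 m[J→φ6] = [0, 4, 0, 2]
r3 m[G→φ0] = [0, 0, 0, 0]
r3 m[C→φ4] = [0, 0, 0, 0]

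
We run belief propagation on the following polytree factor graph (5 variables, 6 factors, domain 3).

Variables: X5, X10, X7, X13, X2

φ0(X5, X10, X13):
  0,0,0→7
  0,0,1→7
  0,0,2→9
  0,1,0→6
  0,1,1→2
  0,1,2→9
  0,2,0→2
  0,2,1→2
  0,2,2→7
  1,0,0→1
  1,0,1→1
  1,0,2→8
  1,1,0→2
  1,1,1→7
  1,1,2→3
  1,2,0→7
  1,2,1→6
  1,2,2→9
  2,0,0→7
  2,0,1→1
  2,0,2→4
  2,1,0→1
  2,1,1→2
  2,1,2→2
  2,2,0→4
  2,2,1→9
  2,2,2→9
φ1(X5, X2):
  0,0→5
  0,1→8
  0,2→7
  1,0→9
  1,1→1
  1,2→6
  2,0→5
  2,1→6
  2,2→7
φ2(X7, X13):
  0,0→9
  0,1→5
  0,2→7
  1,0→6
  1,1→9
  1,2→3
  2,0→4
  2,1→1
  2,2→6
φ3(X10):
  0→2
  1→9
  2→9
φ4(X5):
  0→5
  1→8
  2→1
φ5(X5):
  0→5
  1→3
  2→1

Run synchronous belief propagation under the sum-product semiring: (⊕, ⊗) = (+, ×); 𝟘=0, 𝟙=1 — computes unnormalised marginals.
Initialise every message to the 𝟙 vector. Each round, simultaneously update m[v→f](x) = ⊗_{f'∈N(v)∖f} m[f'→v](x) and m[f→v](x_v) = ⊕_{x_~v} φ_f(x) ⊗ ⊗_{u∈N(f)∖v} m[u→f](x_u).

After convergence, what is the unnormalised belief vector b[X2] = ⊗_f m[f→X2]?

init: all messages = 𝟙 over 3 values
r1 m[φ0→X5] = [51, 44, 39]
r1 m[φ0→X10] = [45, 34, 55]
r1 m[φ0→X13] = [37, 37, 60]
r1 m[φ1→X5] = [20, 16, 18]
r1 m[φ1→X2] = [19, 15, 20]
r1 m[φ2→X7] = [21, 18, 11]
r1 m[φ2→X13] = [19, 15, 16]
r1 m[φ3→X10] = [2, 9, 9]
r1 m[φ4→X5] = [5, 8, 1]
r1 m[φ5→X5] = [5, 3, 1]
r1 m[X5→φ0] = [1, 1, 1]
r1 m[X5→φ1] = [1, 1, 1]
r1 m[X5→φ4] = [1, 1, 1]
r1 m[X5→φ5] = [1, 1, 1]
r1 m[X10→φ0] = [1, 1, 1]
r1 m[X10→φ3] = [1, 1, 1]
r1 m[X7→φ2] = [1, 1, 1]
r1 m[X13→φ0] = [1, 1, 1]
r1 m[X13→φ2] = [1, 1, 1]
r1 m[X2→φ1] = [1, 1, 1]
r2 m[φ0→X5] = [51, 44, 39]
r2 m[φ0→X10] = [45, 34, 55]
r2 m[φ0→X13] = [37, 37, 60]
r2 m[φ1→X5] = [20, 16, 18]
r2 m[φ1→X2] = [19, 15, 20]
r2 m[φ2→X7] = [21, 18, 11]
r2 m[φ2→X13] = [19, 15, 16]
r2 m[φ3→X10] = [2, 9, 9]
r2 m[φ4→X5] = [5, 8, 1]
r2 m[φ5→X5] = [5, 3, 1]
r2 m[X5→φ0] = [500, 384, 18]
r2 m[X5→φ1] = [1275, 1056, 39]
r2 m[X5→φ4] = [5100, 2112, 702]
r2 m[X5→φ5] = [5100, 5632, 702]
r2 m[X10→φ0] = [2, 9, 9]
r2 m[X10→φ3] = [45, 34, 55]
r2 m[X7→φ2] = [1, 1, 1]
r2 m[X13→φ0] = [19, 15, 16]
r2 m[X13→φ2] = [37, 37, 60]
r2 m[X2→φ1] = [1, 1, 1]
r3 m[φ0→X5] = [4976, 5346, 4348]
r3 m[φ0→X10] = [257024, 218802, 237318]
r3 m[φ0→X13] = [75934, 72514, 130542]
r3 m[φ1→X5] = [20, 16, 18]
r3 m[φ1→X2] = [16074, 11490, 15534]
r3 m[φ2→X7] = [938, 735, 545]
r3 m[φ2→X13] = [19, 15, 16]
r3 m[φ3→X10] = [2, 9, 9]
r3 m[φ4→X5] = [5, 8, 1]
r3 m[φ5→X5] = [5, 3, 1]
r3 m[X5→φ0] = [500, 384, 18]
r3 m[X5→φ1] = [1275, 1056, 39]
r3 m[X5→φ4] = [5100, 2112, 702]
r3 m[X5→φ5] = [5100, 5632, 702]
r3 m[X10→φ0] = [2, 9, 9]
r3 m[X10→φ3] = [45, 34, 55]
r3 m[X7→φ2] = [1, 1, 1]
r3 m[X13→φ0] = [19, 15, 16]
r3 m[X13→φ2] = [37, 37, 60]
r3 m[X2→φ1] = [1, 1, 1]
r4 m[φ0→X5] = [4976, 5346, 4348]
r4 m[φ0→X10] = [257024, 218802, 237318]
r4 m[φ0→X13] = [75934, 72514, 130542]
r4 m[φ1→X5] = [20, 16, 18]
r4 m[φ1→X2] = [16074, 11490, 15534]
r4 m[φ2→X7] = [938, 735, 545]
r4 m[φ2→X13] = [19, 15, 16]
r4 m[φ3→X10] = [2, 9, 9]
r4 m[φ4→X5] = [5, 8, 1]
r4 m[φ5→X5] = [5, 3, 1]
r4 m[X5→φ0] = [500, 384, 18]
r4 m[X5→φ1] = [124400, 128304, 4348]
r4 m[X5→φ4] = [497600, 256608, 78264]
r4 m[X5→φ5] = [497600, 684288, 78264]
r4 m[X10→φ0] = [2, 9, 9]
r4 m[X10→φ3] = [257024, 218802, 237318]
r4 m[X7→φ2] = [1, 1, 1]
r4 m[X13→φ0] = [19, 15, 16]
r4 m[X13→φ2] = [75934, 72514, 130542]
r4 m[X2→φ1] = [1, 1, 1]
r5 m[φ0→X5] = [4976, 5346, 4348]
r5 m[φ0→X10] = [257024, 218802, 237318]
r5 m[φ0→X13] = [75934, 72514, 130542]
r5 m[φ1→X5] = [20, 16, 18]
r5 m[φ1→X2] = [1798476, 1149592, 1671060]
r5 m[φ2→X7] = [1959770, 1499856, 1159502]
r5 m[φ2→X13] = [19, 15, 16]
r5 m[φ3→X10] = [2, 9, 9]
r5 m[φ4→X5] = [5, 8, 1]
r5 m[φ5→X5] = [5, 3, 1]
r5 m[X5→φ0] = [500, 384, 18]
r5 m[X5→φ1] = [124400, 128304, 4348]
r5 m[X5→φ4] = [497600, 256608, 78264]
r5 m[X5→φ5] = [497600, 684288, 78264]
r5 m[X10→φ0] = [2, 9, 9]
r5 m[X10→φ3] = [257024, 218802, 237318]
r5 m[X7→φ2] = [1, 1, 1]
r5 m[X13→φ0] = [19, 15, 16]
r5 m[X13→φ2] = [75934, 72514, 130542]
r5 m[X2→φ1] = [1, 1, 1]
r6 m[φ0→X5] = [4976, 5346, 4348]
r6 m[φ0→X10] = [257024, 218802, 237318]
r6 m[φ0→X13] = [75934, 72514, 130542]
r6 m[φ1→X5] = [20, 16, 18]
r6 m[φ1→X2] = [1798476, 1149592, 1671060]
r6 m[φ2→X7] = [1959770, 1499856, 1159502]
r6 m[φ2→X13] = [19, 15, 16]
r6 m[φ3→X10] = [2, 9, 9]
r6 m[φ4→X5] = [5, 8, 1]
r6 m[φ5→X5] = [5, 3, 1]
r6 m[X5→φ0] = [500, 384, 18]
r6 m[X5→φ1] = [124400, 128304, 4348]
r6 m[X5→φ4] = [497600, 256608, 78264]
r6 m[X5→φ5] = [497600, 684288, 78264]
r6 m[X10→φ0] = [2, 9, 9]
r6 m[X10→φ3] = [257024, 218802, 237318]
r6 m[X7→φ2] = [1, 1, 1]
r6 m[X13→φ0] = [19, 15, 16]
r6 m[X13→φ2] = [75934, 72514, 130542]
r6 m[X2→φ1] = [1, 1, 1]
fixed point reached at round 6
b[X2] = ⊗ incoming = [1798476, 1149592, 1671060]

b[X2] = [1798476, 1149592, 1671060]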